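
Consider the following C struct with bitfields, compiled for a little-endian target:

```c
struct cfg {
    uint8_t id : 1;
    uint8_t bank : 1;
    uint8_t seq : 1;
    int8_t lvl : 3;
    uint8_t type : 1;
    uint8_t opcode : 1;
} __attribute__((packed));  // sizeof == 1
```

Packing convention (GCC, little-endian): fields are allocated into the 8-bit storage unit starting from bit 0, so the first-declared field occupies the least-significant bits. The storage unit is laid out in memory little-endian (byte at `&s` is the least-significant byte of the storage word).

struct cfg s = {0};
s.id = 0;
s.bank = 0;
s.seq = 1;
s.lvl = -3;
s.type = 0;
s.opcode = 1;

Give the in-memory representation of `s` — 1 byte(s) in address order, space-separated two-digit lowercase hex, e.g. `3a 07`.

ac

[0+:1] id=0 & 0x1 = 0x0; word=0x00
[1+:1] bank=0 & 0x1 = 0x0; word=0x00
[2+:1] seq=1 & 0x1 = 0x1; word=0x04
[3+:3] lvl=-3 & 0x7 = 0x5; word=0x2c
[6+:1] type=0 & 0x1 = 0x0; word=0x2c
[7+:1] opcode=1 & 0x1 = 0x1; word=0xac
word = 0xac → little-endian bytes:
  [0]=0xac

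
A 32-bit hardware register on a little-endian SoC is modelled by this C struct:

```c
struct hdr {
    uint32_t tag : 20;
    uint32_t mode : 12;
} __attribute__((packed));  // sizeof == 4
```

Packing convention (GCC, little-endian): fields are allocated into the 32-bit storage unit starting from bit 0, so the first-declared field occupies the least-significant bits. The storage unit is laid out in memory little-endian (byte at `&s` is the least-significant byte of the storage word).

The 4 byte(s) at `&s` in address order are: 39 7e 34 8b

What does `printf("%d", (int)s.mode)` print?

[0]=0x39 [1]=0x7e [2]=0x34 [3]=0x8b (little-endian) → word 0x8b347e39
tag:20 @ bit 0 → (0x8b347e39>>0)&0xfffff = 0x47e39
mode:12 @ bit 20 → (0x8b347e39>>20)&0xfff = 0x8b3  ←

2227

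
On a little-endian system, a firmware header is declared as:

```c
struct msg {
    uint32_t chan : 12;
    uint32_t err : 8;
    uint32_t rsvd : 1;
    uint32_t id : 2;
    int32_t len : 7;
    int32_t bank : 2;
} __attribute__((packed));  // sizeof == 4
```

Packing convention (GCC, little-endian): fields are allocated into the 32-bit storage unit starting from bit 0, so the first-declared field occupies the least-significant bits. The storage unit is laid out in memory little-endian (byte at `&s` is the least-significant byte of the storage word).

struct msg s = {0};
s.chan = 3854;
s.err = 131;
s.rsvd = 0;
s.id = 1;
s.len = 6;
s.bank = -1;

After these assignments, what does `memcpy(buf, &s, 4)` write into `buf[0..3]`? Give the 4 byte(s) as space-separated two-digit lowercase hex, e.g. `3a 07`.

0e 3f 28 c3

[0+:12] chan=3854 & 0xfff = 0xf0e; word=0x00000f0e
[12+:8] err=131 & 0xff = 0x83; word=0x00083f0e
[20+:1] rsvd=0 & 0x1 = 0x0; word=0x00083f0e
[21+:2] id=1 & 0x3 = 0x1; word=0x00283f0e
[23+:7] len=6 & 0x7f = 0x6; word=0x03283f0e
[30+:2] bank=-1 & 0x3 = 0x3; word=0xc3283f0e
word = 0xc3283f0e → little-endian bytes:
  [0]=0x0e  [1]=0x3f  [2]=0x28  [3]=0xc3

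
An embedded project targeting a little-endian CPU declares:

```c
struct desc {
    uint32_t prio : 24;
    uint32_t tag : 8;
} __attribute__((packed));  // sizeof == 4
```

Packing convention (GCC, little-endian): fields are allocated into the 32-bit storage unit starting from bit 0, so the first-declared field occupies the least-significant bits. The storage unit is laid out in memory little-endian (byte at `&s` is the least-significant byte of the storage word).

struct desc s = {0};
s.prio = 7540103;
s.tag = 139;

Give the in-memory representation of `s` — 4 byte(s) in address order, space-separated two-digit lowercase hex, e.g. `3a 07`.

prio:24 = 7540103 → 0x730d87 << 0 → word 0x00730d87
tag:8 = 139 → 0x8b << 24 → word 0x8b730d87
word = 0x8b730d87 → little-endian bytes:
  [0]=0x87  [1]=0x0d  [2]=0x73  [3]=0x8b

87 0d 73 8b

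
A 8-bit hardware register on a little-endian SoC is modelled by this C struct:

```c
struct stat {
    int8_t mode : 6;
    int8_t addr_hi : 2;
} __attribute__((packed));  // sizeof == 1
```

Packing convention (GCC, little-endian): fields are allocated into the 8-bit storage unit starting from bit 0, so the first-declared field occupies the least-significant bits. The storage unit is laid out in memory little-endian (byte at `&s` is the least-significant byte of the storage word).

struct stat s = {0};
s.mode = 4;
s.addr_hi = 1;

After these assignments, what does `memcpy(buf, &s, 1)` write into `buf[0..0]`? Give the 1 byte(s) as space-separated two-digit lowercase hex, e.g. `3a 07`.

44

mode (6b) val=4 bits=0x4 at bit 0: 0x04
addr_hi (2b) val=1 bits=0x1 at bit 6: 0x44
word = 0x44 → little-endian bytes:
  [0]=0x44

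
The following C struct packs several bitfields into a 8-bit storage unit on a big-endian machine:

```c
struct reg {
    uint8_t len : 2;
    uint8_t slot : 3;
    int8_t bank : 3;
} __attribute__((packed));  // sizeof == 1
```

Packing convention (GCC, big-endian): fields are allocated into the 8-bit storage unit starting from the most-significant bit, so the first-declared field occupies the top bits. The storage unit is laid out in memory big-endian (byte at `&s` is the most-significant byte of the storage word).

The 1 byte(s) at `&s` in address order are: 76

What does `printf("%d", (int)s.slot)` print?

[0]=0x76 (big-endian) → word 0x76
len:2 @ bit 6 → (0x76>>6)&0x3 = 0x1
slot:3 @ bit 3 → (0x76>>3)&0x7 = 0x6  ←
bank:3 @ bit 0 → (0x76>>0)&0x7 = 0x6

6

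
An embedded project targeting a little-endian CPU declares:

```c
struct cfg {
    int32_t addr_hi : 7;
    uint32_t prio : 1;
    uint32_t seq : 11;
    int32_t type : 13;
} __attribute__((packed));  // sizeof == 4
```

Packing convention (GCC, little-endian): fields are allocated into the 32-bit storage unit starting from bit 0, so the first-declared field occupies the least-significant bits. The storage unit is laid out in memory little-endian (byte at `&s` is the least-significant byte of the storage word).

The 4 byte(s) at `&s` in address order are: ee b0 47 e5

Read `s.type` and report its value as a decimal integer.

[0]=0xee [1]=0xb0 [2]=0x47 [3]=0xe5 (little-endian) → word 0xe547b0ee
addr_hi [0+:7] = (word>>0) & 0x7f = 110
prio [7+:1] = (word>>7) & 0x1 = 1
seq [8+:11] = (word>>8) & 0x7ff = 1968
type [19+:13] = (word>>19) & 0x1fff = 7336  ←
type signed 13b, MSB=1: 7336 - 8192 = -856

-856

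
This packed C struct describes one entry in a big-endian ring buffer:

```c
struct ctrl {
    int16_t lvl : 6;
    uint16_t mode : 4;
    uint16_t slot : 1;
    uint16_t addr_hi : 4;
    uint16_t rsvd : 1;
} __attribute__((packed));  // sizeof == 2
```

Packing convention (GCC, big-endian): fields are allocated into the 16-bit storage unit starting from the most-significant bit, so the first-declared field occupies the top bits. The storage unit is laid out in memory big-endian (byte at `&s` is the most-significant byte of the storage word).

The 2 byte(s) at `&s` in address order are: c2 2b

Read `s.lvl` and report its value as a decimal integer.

[0]=0xc2 [1]=0x2b (big-endian) → word 0xc22b
lvl [10+:6] = (word>>10) & 0x3f = 48  ←
mode [6+:4] = (word>>6) & 0xf = 8
slot [5+:1] = (word>>5) & 0x1 = 1
addr_hi [1+:4] = (word>>1) & 0xf = 5
rsvd [0+:1] = (word>>0) & 0x1 = 1
lvl signed 6b, MSB=1: 48 - 64 = -16

-16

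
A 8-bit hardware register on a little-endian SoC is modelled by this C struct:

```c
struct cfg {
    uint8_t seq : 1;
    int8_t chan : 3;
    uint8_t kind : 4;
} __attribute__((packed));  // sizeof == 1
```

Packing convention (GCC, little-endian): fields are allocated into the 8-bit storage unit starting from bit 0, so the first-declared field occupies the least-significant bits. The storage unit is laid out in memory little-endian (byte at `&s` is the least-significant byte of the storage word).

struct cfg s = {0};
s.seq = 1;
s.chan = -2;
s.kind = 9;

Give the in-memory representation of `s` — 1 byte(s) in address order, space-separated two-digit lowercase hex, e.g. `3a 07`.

[0+:1] seq=1 & 0x1 = 0x1; word=0x01
[1+:3] chan=-2 & 0x7 = 0x6; word=0x0d
[4+:4] kind=9 & 0xf = 0x9; word=0x9d
word = 0x9d → little-endian bytes:
  [0]=0x9d

9d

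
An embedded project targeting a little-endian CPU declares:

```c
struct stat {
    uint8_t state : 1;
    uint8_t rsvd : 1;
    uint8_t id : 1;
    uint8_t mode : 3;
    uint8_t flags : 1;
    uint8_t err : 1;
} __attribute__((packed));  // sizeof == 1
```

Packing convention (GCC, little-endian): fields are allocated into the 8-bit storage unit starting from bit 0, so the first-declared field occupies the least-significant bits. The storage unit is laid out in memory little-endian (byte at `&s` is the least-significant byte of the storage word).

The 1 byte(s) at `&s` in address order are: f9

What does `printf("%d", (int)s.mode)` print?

7

[0]=0xf9 (little-endian) → word 0xf9
state:1 @ bit 0 → (0xf9>>0)&0x1 = 0x1
rsvd:1 @ bit 1 → (0xf9>>1)&0x1 = 0x0
id:1 @ bit 2 → (0xf9>>2)&0x1 = 0x0
mode:3 @ bit 3 → (0xf9>>3)&0x7 = 0x7  ←
flags:1 @ bit 6 → (0xf9>>6)&0x1 = 0x1
err:1 @ bit 7 → (0xf9>>7)&0x1 = 0x1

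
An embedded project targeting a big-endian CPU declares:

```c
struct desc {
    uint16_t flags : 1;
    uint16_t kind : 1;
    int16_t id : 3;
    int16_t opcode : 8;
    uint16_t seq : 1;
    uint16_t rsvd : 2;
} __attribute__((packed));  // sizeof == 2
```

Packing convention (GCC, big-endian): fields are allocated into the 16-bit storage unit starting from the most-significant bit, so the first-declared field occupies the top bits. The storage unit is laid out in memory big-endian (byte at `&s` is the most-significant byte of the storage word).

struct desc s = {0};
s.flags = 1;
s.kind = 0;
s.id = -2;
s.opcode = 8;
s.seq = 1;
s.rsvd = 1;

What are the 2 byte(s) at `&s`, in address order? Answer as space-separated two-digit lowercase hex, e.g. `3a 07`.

flags (1b) val=1 bits=0x1 at bit 15: 0x8000
kind (1b) val=0 bits=0x0 at bit 14: 0x8000
id (3b) val=-2 bits=0x6 at bit 11: 0xb000
opcode (8b) val=8 bits=0x8 at bit 3: 0xb040
seq (1b) val=1 bits=0x1 at bit 2: 0xb044
rsvd (2b) val=1 bits=0x1 at bit 0: 0xb045
word = 0xb045 → big-endian bytes:
  [0]=0xb0  [1]=0x45

b0 45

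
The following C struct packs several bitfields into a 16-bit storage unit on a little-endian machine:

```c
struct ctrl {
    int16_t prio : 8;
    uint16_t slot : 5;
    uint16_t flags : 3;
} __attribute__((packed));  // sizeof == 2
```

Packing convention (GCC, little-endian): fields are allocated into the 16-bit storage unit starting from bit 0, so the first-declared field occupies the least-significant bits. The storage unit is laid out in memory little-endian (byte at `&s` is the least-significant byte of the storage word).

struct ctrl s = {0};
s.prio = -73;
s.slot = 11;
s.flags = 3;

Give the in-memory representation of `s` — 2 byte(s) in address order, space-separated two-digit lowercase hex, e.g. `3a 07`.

b7 6b

prio (8b) val=-73 bits=0xb7 at bit 0: 0x00b7
slot (5b) val=11 bits=0xb at bit 8: 0x0bb7
flags (3b) val=3 bits=0x3 at bit 13: 0x6bb7
word = 0x6bb7 → little-endian bytes:
  [0]=0xb7  [1]=0x6b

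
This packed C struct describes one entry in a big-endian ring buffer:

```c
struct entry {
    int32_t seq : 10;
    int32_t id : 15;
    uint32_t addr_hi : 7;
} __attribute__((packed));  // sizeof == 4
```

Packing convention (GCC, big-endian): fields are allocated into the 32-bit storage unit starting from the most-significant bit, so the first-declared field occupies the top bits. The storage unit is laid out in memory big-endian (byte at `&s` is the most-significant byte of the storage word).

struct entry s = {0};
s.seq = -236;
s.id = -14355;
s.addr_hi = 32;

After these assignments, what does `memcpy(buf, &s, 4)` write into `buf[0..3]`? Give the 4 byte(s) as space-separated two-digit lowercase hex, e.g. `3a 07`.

c5 23 f6 a0

seq (10b) val=-236 bits=0x314 at bit 22: 0xc5000000
id (15b) val=-14355 bits=0x47ed at bit 7: 0xc523f680
addr_hi (7b) val=32 bits=0x20 at bit 0: 0xc523f6a0
word = 0xc523f6a0 → big-endian bytes:
  [0]=0xc5  [1]=0x23  [2]=0xf6  [3]=0xa0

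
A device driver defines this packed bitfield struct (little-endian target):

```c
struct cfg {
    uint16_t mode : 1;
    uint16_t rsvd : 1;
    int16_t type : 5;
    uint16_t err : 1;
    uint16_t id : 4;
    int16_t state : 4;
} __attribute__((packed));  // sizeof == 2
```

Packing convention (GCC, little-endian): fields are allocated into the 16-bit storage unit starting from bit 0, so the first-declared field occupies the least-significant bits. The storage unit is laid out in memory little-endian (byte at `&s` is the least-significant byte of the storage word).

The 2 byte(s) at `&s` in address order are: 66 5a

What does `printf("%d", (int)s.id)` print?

10

[0]=0x66 [1]=0x5a (little-endian) → word 0x5a66
mode [0+:1] = (word>>0) & 0x1 = 0
rsvd [1+:1] = (word>>1) & 0x1 = 1
type [2+:5] = (word>>2) & 0x1f = 25
err [7+:1] = (word>>7) & 0x1 = 0
id [8+:4] = (word>>8) & 0xf = 10  ←
state [12+:4] = (word>>12) & 0xf = 5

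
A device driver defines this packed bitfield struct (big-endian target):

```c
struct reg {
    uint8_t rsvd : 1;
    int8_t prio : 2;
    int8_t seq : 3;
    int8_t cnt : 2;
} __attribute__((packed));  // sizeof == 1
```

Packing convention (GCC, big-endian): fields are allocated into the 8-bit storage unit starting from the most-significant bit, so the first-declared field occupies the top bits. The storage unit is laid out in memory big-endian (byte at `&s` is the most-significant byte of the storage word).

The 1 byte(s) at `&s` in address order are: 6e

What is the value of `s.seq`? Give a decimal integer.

3

[0]=0x6e (big-endian) → word 0x6e
rsvd [7+:1] = (word>>7) & 0x1 = 0
prio [5+:2] = (word>>5) & 0x3 = 3
seq [2+:3] = (word>>2) & 0x7 = 3  ←
cnt [0+:2] = (word>>0) & 0x3 = 2
seq signed 3b, MSB=0: value = 3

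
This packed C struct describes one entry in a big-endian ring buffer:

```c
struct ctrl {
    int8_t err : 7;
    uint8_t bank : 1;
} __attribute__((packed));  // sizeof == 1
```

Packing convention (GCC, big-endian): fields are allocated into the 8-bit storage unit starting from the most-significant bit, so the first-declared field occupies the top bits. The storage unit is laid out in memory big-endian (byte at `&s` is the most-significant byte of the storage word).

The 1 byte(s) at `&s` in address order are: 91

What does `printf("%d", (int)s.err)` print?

[0]=0x91 (big-endian) → word 0x91
err:7 @ bit 1 → (0x91>>1)&0x7f = 0x48  ←
bank:1 @ bit 0 → (0x91>>0)&0x1 = 0x1
err signed 7b, MSB=1: 72 - 128 = -56

-56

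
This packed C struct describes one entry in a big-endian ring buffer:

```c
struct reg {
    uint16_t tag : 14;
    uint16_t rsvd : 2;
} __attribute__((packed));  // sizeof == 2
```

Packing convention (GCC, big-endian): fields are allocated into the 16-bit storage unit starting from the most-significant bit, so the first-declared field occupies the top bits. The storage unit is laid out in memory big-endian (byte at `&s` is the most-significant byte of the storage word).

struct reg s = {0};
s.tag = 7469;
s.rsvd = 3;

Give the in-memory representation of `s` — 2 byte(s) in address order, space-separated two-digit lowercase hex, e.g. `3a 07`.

[2+:14] tag=7469 & 0x3fff = 0x1d2d; word=0x74b4
[0+:2] rsvd=3 & 0x3 = 0x3; word=0x74b7
word = 0x74b7 → big-endian bytes:
  [0]=0x74  [1]=0xb7

74 b7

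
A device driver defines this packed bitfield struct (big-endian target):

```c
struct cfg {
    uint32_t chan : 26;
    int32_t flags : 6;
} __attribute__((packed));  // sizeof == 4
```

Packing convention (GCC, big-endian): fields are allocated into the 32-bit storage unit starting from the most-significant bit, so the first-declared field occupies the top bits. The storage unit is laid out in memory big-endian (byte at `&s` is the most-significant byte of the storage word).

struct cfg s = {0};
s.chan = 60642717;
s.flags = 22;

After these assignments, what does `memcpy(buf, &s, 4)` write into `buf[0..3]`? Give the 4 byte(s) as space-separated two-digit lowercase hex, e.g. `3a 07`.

chan:26 = 60642717 → 0x39d559d << 6 → word 0xe7556740
flags:6 = 22 → 0x16 << 0 → word 0xe7556756
word = 0xe7556756 → big-endian bytes:
  [0]=0xe7  [1]=0x55  [2]=0x67  [3]=0x56

e7 55 67 56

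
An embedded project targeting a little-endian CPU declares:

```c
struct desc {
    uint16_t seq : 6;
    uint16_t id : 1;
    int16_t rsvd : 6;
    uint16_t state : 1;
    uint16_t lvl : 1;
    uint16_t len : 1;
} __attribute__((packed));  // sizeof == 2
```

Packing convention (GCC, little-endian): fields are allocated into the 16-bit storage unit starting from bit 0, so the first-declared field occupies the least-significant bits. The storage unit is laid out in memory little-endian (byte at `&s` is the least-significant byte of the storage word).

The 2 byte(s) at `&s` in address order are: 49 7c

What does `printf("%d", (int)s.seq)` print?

[0]=0x49 [1]=0x7c (little-endian) → word 0x7c49
seq:6 @ bit 0 → (0x7c49>>0)&0x3f = 0x9  ←
id:1 @ bit 6 → (0x7c49>>6)&0x1 = 0x1
rsvd:6 @ bit 7 → (0x7c49>>7)&0x3f = 0x38
state:1 @ bit 13 → (0x7c49>>13)&0x1 = 0x1
lvl:1 @ bit 14 → (0x7c49>>14)&0x1 = 0x1
len:1 @ bit 15 → (0x7c49>>15)&0x1 = 0x0

9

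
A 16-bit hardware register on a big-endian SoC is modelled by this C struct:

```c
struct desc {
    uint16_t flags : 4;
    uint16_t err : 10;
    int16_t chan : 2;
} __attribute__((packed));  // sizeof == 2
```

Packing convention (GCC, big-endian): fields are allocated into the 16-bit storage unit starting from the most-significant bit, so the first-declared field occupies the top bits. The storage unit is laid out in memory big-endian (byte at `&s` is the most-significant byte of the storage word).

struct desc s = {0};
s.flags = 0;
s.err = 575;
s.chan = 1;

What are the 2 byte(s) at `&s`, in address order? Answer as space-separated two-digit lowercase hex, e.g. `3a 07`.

flags:4 = 0 → 0x0 << 12 → word 0x0000
err:10 = 575 → 0x23f << 2 → word 0x08fc
chan:2 = 1 → 0x1 << 0 → word 0x08fd
word = 0x08fd → big-endian bytes:
  [0]=0x08  [1]=0xfd

08 fd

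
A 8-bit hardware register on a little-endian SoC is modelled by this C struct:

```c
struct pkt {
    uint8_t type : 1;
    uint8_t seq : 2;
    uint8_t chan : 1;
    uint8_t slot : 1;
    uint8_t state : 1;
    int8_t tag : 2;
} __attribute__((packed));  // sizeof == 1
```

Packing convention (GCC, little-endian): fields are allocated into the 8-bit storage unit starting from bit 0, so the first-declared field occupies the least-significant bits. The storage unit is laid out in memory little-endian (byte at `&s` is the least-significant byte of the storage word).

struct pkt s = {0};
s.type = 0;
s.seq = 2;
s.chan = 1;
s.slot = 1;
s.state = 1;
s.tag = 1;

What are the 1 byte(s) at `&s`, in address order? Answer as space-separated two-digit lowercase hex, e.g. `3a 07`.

7c

[0+:1] type=0 & 0x1 = 0x0; word=0x00
[1+:2] seq=2 & 0x3 = 0x2; word=0x04
[3+:1] chan=1 & 0x1 = 0x1; word=0x0c
[4+:1] slot=1 & 0x1 = 0x1; word=0x1c
[5+:1] state=1 & 0x1 = 0x1; word=0x3c
[6+:2] tag=1 & 0x3 = 0x1; word=0x7c
word = 0x7c → little-endian bytes:
  [0]=0x7c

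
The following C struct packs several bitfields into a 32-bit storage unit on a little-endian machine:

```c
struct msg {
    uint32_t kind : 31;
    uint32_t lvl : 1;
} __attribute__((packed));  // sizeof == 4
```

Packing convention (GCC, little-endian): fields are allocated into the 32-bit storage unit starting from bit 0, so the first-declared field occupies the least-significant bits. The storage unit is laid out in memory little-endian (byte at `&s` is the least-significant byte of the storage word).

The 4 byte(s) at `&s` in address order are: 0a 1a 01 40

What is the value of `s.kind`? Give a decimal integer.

1073814026

[0]=0x0a [1]=0x1a [2]=0x01 [3]=0x40 (little-endian) → word 0x40011a0a
kind:31 @ bit 0 → (0x40011a0a>>0)&0x7fffffff = 0x40011a0a  ←
lvl:1 @ bit 31 → (0x40011a0a>>31)&0x1 = 0x0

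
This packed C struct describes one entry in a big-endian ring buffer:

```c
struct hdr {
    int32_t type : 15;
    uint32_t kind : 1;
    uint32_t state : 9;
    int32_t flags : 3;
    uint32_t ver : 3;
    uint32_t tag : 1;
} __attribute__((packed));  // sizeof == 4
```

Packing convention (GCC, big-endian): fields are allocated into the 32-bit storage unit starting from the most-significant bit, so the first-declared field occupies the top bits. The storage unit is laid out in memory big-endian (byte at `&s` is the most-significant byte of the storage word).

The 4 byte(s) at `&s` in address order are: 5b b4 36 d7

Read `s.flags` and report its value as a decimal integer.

-3

[0]=0x5b [1]=0xb4 [2]=0x36 [3]=0xd7 (big-endian) → word 0x5bb436d7
type:15 @ bit 17 → (0x5bb436d7>>17)&0x7fff = 0x2dda
kind:1 @ bit 16 → (0x5bb436d7>>16)&0x1 = 0x0
state:9 @ bit 7 → (0x5bb436d7>>7)&0x1ff = 0x6d
flags:3 @ bit 4 → (0x5bb436d7>>4)&0x7 = 0x5  ←
ver:3 @ bit 1 → (0x5bb436d7>>1)&0x7 = 0x3
tag:1 @ bit 0 → (0x5bb436d7>>0)&0x1 = 0x1
flags signed 3b, MSB=1: 5 - 8 = -3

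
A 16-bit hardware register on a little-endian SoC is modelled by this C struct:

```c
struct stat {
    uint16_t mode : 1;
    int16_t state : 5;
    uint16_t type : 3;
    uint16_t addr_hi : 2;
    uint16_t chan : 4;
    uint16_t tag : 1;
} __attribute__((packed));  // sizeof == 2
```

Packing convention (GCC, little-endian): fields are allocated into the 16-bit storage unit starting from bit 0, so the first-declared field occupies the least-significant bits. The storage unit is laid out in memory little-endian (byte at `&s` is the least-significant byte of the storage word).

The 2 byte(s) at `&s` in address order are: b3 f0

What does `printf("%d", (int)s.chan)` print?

[0]=0xb3 [1]=0xf0 (little-endian) → word 0xf0b3
mode [0+:1] = (word>>0) & 0x1 = 1
state [1+:5] = (word>>1) & 0x1f = 25
type [6+:3] = (word>>6) & 0x7 = 2
addr_hi [9+:2] = (word>>9) & 0x3 = 0
chan [11+:4] = (word>>11) & 0xf = 14  ←
tag [15+:1] = (word>>15) & 0x1 = 1

14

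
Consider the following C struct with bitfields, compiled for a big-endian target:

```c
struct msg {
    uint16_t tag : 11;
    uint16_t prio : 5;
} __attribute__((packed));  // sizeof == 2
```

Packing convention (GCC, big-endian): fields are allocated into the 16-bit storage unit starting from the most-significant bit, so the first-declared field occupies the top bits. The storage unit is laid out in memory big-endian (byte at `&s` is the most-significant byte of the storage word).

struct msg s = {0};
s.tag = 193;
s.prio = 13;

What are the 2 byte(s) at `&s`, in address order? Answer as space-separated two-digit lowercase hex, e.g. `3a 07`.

tag (11b) val=193 bits=0xc1 at bit 5: 0x1820
prio (5b) val=13 bits=0xd at bit 0: 0x182d
word = 0x182d → big-endian bytes:
  [0]=0x18  [1]=0x2d

18 2d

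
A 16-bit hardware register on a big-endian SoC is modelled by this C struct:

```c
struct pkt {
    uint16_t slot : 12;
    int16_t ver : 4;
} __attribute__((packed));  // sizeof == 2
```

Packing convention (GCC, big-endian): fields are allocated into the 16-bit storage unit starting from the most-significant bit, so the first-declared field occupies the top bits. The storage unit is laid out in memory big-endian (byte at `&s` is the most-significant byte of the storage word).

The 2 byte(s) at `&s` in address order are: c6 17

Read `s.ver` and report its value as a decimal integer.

[0]=0xc6 [1]=0x17 (big-endian) → word 0xc617
slot:12 @ bit 4 → (0xc617>>4)&0xfff = 0xc61
ver:4 @ bit 0 → (0xc617>>0)&0xf = 0x7  ←
ver signed 4b, MSB=0: value = 7

7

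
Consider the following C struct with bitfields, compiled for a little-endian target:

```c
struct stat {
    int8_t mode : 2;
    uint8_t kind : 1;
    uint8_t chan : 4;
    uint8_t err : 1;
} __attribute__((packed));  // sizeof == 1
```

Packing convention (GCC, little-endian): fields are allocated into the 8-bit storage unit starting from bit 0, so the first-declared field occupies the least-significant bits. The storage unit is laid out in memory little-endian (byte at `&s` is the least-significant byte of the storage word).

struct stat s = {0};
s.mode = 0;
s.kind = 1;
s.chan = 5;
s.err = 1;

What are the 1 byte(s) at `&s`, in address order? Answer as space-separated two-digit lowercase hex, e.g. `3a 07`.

ac

[0+:2] mode=0 & 0x3 = 0x0; word=0x00
[2+:1] kind=1 & 0x1 = 0x1; word=0x04
[3+:4] chan=5 & 0xf = 0x5; word=0x2c
[7+:1] err=1 & 0x1 = 0x1; word=0xac
word = 0xac → little-endian bytes:
  [0]=0xac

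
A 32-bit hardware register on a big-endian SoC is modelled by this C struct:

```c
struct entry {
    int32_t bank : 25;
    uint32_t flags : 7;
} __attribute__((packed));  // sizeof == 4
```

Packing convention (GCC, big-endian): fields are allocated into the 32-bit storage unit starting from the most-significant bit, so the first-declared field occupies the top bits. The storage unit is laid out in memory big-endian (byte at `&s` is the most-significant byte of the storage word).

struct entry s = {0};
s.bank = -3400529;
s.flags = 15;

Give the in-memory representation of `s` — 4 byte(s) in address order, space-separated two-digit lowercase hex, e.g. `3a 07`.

e6 0e 57 8f

[7+:25] bank=-3400529 & 0x1ffffff = 0x1cc1caf; word=0xe60e5780
[0+:7] flags=15 & 0x7f = 0xf; word=0xe60e578f
word = 0xe60e578f → big-endian bytes:
  [0]=0xe6  [1]=0x0e  [2]=0x57  [3]=0x8f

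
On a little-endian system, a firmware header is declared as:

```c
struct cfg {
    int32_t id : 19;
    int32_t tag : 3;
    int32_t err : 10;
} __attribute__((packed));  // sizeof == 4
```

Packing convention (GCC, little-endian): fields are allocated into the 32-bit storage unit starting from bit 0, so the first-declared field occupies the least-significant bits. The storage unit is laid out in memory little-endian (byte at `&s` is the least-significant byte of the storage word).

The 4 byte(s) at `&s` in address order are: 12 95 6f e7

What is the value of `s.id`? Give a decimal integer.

-27374

[0]=0x12 [1]=0x95 [2]=0x6f [3]=0xe7 (little-endian) → word 0xe76f9512
id:19 @ bit 0 → (0xe76f9512>>0)&0x7ffff = 0x79512  ←
tag:3 @ bit 19 → (0xe76f9512>>19)&0x7 = 0x5
err:10 @ bit 22 → (0xe76f9512>>22)&0x3ff = 0x39d
id signed 19b, MSB=1: 496914 - 524288 = -27374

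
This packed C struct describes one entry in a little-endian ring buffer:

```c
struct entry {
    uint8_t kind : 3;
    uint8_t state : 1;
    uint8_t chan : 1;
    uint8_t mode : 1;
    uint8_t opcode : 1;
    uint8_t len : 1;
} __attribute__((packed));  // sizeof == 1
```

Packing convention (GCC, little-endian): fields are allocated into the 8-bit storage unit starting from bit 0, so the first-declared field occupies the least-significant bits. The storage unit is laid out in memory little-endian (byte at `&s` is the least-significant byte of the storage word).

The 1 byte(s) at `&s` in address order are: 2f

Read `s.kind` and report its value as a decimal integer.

[0]=0x2f (little-endian) → word 0x2f
kind [0+:3] = (word>>0) & 0x7 = 7  ←
state [3+:1] = (word>>3) & 0x1 = 1
chan [4+:1] = (word>>4) & 0x1 = 0
mode [5+:1] = (word>>5) & 0x1 = 1
opcode [6+:1] = (word>>6) & 0x1 = 0
len [7+:1] = (word>>7) & 0x1 = 0

7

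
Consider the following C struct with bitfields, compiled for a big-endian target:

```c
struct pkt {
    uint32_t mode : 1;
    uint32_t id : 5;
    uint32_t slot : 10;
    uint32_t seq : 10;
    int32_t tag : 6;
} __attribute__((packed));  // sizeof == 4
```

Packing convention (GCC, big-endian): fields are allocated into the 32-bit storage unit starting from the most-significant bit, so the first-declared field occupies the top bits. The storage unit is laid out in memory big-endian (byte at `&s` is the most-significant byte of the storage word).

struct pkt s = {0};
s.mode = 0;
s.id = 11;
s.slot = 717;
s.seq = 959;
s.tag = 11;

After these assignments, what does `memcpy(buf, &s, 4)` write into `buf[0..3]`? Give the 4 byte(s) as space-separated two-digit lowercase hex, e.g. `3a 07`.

2e cd ef cb

mode:1 = 0 → 0x0 << 31 → word 0x00000000
id:5 = 11 → 0xb << 26 → word 0x2c000000
slot:10 = 717 → 0x2cd << 16 → word 0x2ecd0000
seq:10 = 959 → 0x3bf << 6 → word 0x2ecdefc0
tag:6 = 11 → 0xb << 0 → word 0x2ecdefcb
word = 0x2ecdefcb → big-endian bytes:
  [0]=0x2e  [1]=0xcd  [2]=0xef  [3]=0xcb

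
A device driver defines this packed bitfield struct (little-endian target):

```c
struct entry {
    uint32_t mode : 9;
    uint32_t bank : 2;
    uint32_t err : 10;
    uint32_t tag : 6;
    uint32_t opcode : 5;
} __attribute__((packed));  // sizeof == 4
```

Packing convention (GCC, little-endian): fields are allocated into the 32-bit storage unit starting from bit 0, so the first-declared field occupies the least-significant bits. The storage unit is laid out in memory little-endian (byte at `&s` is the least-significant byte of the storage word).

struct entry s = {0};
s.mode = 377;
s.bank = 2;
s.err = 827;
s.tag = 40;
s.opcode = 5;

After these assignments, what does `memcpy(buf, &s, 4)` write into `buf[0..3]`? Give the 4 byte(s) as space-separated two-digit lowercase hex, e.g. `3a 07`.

79 dd 19 2d

[0+:9] mode=377 & 0x1ff = 0x179; word=0x00000179
[9+:2] bank=2 & 0x3 = 0x2; word=0x00000579
[11+:10] err=827 & 0x3ff = 0x33b; word=0x0019dd79
[21+:6] tag=40 & 0x3f = 0x28; word=0x0519dd79
[27+:5] opcode=5 & 0x1f = 0x5; word=0x2d19dd79
word = 0x2d19dd79 → little-endian bytes:
  [0]=0x79  [1]=0xdd  [2]=0x19  [3]=0x2d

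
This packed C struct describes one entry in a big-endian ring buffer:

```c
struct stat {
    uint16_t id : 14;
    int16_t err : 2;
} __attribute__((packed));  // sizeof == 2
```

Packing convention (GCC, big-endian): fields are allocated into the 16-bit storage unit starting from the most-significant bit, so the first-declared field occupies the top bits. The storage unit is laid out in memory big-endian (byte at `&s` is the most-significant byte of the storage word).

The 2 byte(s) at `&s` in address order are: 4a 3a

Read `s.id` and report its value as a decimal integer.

[0]=0x4a [1]=0x3a (big-endian) → word 0x4a3a
id [2+:14] = (word>>2) & 0x3fff = 4750  ←
err [0+:2] = (word>>0) & 0x3 = 2

4750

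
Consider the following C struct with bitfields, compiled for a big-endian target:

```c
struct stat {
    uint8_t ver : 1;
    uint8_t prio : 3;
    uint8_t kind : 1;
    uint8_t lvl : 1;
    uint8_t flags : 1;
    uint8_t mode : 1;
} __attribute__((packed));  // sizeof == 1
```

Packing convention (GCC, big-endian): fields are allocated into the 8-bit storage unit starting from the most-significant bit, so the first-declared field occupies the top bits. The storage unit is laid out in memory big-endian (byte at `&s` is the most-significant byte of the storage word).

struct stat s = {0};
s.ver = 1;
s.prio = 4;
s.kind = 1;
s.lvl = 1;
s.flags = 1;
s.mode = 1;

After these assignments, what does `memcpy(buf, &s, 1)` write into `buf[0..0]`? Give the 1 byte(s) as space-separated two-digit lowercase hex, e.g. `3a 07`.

ver (1b) val=1 bits=0x1 at bit 7: 0x80
prio (3b) val=4 bits=0x4 at bit 4: 0xc0
kind (1b) val=1 bits=0x1 at bit 3: 0xc8
lvl (1b) val=1 bits=0x1 at bit 2: 0xcc
flags (1b) val=1 bits=0x1 at bit 1: 0xce
mode (1b) val=1 bits=0x1 at bit 0: 0xcf
word = 0xcf → big-endian bytes:
  [0]=0xcf

cf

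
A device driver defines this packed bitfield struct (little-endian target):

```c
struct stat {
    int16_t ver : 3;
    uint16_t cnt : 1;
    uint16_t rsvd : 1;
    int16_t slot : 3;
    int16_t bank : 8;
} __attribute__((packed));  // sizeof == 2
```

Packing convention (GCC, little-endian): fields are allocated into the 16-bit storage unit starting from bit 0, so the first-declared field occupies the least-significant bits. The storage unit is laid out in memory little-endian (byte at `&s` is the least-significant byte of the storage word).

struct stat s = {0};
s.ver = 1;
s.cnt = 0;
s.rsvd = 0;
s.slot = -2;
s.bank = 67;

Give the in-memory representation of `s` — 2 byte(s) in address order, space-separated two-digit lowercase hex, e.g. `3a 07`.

c1 43

ver (3b) val=1 bits=0x1 at bit 0: 0x0001
cnt (1b) val=0 bits=0x0 at bit 3: 0x0001
rsvd (1b) val=0 bits=0x0 at bit 4: 0x0001
slot (3b) val=-2 bits=0x6 at bit 5: 0x00c1
bank (8b) val=67 bits=0x43 at bit 8: 0x43c1
word = 0x43c1 → little-endian bytes:
  [0]=0xc1  [1]=0x43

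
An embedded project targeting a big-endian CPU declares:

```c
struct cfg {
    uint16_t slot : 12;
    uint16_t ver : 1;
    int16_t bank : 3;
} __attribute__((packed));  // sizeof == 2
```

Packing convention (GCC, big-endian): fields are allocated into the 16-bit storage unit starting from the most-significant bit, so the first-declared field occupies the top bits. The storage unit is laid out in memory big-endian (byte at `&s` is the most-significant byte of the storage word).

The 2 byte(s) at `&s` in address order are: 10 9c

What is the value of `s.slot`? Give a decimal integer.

[0]=0x10 [1]=0x9c (big-endian) → word 0x109c
slot:12 @ bit 4 → (0x109c>>4)&0xfff = 0x109  ←
ver:1 @ bit 3 → (0x109c>>3)&0x1 = 0x1
bank:3 @ bit 0 → (0x109c>>0)&0x7 = 0x4

265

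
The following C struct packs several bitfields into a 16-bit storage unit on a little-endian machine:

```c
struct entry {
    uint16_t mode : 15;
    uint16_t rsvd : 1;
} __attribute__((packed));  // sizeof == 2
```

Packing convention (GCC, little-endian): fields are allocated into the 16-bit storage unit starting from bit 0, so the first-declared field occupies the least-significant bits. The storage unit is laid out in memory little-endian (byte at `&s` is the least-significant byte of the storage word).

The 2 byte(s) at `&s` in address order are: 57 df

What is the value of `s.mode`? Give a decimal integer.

[0]=0x57 [1]=0xdf (little-endian) → word 0xdf57
mode [0+:15] = (word>>0) & 0x7fff = 24407  ←
rsvd [15+:1] = (word>>15) & 0x1 = 1

24407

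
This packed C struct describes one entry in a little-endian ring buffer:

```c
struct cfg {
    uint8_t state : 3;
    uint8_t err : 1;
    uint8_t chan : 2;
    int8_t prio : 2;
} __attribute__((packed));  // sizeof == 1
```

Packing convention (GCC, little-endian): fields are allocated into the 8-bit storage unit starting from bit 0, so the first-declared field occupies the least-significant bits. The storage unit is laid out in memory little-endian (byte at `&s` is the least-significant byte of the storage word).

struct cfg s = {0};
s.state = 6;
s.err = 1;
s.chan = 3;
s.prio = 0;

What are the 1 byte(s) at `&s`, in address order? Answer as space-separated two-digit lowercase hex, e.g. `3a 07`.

state (3b) val=6 bits=0x6 at bit 0: 0x06
err (1b) val=1 bits=0x1 at bit 3: 0x0e
chan (2b) val=3 bits=0x3 at bit 4: 0x3e
prio (2b) val=0 bits=0x0 at bit 6: 0x3e
word = 0x3e → little-endian bytes:
  [0]=0x3e

3e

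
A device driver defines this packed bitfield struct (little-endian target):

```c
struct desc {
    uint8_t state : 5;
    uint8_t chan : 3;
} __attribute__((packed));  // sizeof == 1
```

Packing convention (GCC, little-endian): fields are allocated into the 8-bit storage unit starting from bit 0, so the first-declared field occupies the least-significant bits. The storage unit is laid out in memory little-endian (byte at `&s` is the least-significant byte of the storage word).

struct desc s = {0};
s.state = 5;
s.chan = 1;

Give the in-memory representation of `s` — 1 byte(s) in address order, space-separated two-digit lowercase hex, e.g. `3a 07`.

state (5b) val=5 bits=0x5 at bit 0: 0x05
chan (3b) val=1 bits=0x1 at bit 5: 0x25
word = 0x25 → little-endian bytes:
  [0]=0x25

25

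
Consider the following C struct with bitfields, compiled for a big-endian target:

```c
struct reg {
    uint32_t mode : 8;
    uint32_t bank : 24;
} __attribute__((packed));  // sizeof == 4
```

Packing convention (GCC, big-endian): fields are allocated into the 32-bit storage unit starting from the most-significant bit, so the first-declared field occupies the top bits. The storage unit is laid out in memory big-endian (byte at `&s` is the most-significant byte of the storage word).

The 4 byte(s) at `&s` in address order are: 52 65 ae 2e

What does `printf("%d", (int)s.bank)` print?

[0]=0x52 [1]=0x65 [2]=0xae [3]=0x2e (big-endian) → word 0x5265ae2e
mode [24+:8] = (word>>24) & 0xff = 82
bank [0+:24] = (word>>0) & 0xffffff = 6663726  ←

6663726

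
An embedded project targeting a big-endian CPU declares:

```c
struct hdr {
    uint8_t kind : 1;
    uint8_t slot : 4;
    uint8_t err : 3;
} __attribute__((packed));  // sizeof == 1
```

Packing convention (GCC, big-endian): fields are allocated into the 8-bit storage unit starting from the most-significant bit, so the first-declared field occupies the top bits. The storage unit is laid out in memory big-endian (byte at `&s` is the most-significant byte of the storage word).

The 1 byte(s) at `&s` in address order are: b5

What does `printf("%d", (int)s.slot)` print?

[0]=0xb5 (big-endian) → word 0xb5
kind:1 @ bit 7 → (0xb5>>7)&0x1 = 0x1
slot:4 @ bit 3 → (0xb5>>3)&0xf = 0x6  ←
err:3 @ bit 0 → (0xb5>>0)&0x7 = 0x5

6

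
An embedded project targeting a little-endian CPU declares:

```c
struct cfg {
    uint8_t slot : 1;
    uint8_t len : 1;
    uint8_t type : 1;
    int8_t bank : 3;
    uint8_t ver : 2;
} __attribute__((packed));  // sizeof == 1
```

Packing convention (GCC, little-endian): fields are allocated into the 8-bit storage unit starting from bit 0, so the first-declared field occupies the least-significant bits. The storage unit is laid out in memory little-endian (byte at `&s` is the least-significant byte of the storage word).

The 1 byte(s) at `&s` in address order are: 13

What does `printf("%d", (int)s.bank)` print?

2

[0]=0x13 (little-endian) → word 0x13
slot [0+:1] = (word>>0) & 0x1 = 1
len [1+:1] = (word>>1) & 0x1 = 1
type [2+:1] = (word>>2) & 0x1 = 0
bank [3+:3] = (word>>3) & 0x7 = 2  ←
ver [6+:2] = (word>>6) & 0x3 = 0
bank signed 3b, MSB=0: value = 2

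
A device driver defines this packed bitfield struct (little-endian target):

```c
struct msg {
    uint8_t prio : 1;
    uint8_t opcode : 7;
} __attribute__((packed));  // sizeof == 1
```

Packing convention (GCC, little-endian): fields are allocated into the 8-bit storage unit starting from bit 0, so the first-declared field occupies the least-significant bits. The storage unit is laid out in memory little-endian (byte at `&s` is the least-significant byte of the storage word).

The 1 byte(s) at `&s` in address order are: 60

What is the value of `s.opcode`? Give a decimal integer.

48

[0]=0x60 (little-endian) → word 0x60
prio:1 @ bit 0 → (0x60>>0)&0x1 = 0x0
opcode:7 @ bit 1 → (0x60>>1)&0x7f = 0x30  ←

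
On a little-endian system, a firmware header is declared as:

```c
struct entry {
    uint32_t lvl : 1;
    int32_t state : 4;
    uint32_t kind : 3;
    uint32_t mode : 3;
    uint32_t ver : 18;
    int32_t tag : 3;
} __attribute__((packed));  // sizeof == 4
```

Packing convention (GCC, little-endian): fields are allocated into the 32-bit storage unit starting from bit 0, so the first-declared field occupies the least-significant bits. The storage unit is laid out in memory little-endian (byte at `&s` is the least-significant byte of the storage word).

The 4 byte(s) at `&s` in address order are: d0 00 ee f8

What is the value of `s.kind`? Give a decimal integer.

6

[0]=0xd0 [1]=0x00 [2]=0xee [3]=0xf8 (little-endian) → word 0xf8ee00d0
lvl [0+:1] = (word>>0) & 0x1 = 0
state [1+:4] = (word>>1) & 0xf = 8
kind [5+:3] = (word>>5) & 0x7 = 6  ←
mode [8+:3] = (word>>8) & 0x7 = 0
ver [11+:18] = (word>>11) & 0x3ffff = 204224
tag [29+:3] = (word>>29) & 0x7 = 7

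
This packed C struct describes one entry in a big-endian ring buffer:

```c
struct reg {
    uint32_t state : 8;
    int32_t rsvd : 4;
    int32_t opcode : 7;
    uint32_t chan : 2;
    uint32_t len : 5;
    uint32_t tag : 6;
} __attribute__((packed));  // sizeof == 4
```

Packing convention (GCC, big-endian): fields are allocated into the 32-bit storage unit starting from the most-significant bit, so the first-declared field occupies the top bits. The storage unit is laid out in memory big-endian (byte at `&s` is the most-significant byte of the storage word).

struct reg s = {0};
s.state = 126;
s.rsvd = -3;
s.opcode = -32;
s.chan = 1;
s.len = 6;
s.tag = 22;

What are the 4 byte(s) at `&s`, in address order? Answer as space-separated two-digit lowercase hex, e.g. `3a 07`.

7e dc 09 96

state:8 = 126 → 0x7e << 24 → word 0x7e000000
rsvd:4 = -3 → 0xd << 20 → word 0x7ed00000
opcode:7 = -32 → 0x60 << 13 → word 0x7edc0000
chan:2 = 1 → 0x1 << 11 → word 0x7edc0800
len:5 = 6 → 0x6 << 6 → word 0x7edc0980
tag:6 = 22 → 0x16 << 0 → word 0x7edc0996
word = 0x7edc0996 → big-endian bytes:
  [0]=0x7e  [1]=0xdc  [2]=0x09  [3]=0x96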